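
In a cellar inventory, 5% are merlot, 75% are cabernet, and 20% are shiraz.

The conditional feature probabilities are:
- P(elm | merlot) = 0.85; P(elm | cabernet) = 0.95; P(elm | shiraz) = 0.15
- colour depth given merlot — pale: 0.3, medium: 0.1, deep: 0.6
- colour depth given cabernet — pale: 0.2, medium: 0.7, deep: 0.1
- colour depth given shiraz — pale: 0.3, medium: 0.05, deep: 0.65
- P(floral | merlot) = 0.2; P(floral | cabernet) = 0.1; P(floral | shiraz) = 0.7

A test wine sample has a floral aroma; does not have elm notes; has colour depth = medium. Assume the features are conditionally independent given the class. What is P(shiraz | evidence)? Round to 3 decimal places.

0.682

merlot: 0.05 × (1−0.85) × 0.1 × 0.2 = 0.00015
cabernet: 0.75 × (1−0.95) × 0.7 × 0.1 = 0.002625
shiraz: 0.2 × (1−0.15) × 0.05 × 0.7 = 0.00595
P(shiraz | x) = 0.00595 / 0.008725 ≈ 0.682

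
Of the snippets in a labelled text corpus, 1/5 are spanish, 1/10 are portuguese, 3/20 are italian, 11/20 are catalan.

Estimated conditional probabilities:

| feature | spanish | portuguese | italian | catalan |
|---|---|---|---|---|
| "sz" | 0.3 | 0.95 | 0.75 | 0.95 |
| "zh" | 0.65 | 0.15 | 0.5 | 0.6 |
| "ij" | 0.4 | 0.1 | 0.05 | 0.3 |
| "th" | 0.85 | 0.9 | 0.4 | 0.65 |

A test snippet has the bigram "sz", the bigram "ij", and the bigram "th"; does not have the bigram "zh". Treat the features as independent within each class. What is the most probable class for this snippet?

catalan

spanish: 0.2 × 0.3 × (1−0.65) × 0.4 × 0.85 = 0.00714
portuguese: 0.1 × 0.95 × (1−0.15) × 0.1 × 0.9 = 0.0072675
italian: 0.15 × 0.75 × (1−0.5) × 0.05 × 0.4 = 0.001125
catalan: 0.55 × 0.95 × (1−0.6) × 0.3 × 0.65 = 0.040755
Highest score → catalan.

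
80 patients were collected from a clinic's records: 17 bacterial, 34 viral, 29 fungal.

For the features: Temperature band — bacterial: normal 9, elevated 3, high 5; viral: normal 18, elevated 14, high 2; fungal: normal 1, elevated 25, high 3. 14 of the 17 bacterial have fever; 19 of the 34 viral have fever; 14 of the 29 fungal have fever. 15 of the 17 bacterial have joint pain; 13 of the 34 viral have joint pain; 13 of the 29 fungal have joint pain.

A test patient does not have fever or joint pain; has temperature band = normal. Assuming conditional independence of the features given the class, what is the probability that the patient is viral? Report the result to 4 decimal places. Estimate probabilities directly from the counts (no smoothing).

bacterial: (17/80) × (9/17) × (3/17) × (2/17) ≈ 0.00233564
viral: (34/80) × (18/34) × (15/34) × (21/34) ≈ 0.0613106
fungal: (29/80) × (1/29) × (15/29) × (16/29) ≈ 0.00356718
P(viral | x) = 0.0613106 / 0.06721342 ≈ 0.9122

0.9122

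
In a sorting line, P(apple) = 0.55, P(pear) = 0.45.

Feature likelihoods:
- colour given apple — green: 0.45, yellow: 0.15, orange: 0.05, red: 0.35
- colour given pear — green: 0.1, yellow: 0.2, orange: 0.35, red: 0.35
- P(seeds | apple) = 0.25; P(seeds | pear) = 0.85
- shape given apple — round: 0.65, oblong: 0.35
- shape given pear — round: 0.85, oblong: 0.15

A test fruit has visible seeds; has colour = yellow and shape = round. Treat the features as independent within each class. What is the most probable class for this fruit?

apple: 0.55 × 0.15 × 0.25 × 0.65 = 0.01340625
pear: 0.45 × 0.2 × 0.85 × 0.85 = 0.065025
Highest score → pear.

pear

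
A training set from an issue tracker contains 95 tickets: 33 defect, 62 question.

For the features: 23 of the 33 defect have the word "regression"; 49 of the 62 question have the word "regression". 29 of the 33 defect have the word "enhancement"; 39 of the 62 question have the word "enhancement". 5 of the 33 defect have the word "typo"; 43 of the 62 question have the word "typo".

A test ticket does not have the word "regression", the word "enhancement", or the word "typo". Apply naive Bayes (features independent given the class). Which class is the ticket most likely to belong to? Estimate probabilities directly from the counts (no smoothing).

question

defect: (33/95) × (10/33) × (4/33) × (28/33) ≈ 0.010826
question: (62/95) × (13/62) × (23/62) × (19/62) ≈ 0.0155567
Highest score → question.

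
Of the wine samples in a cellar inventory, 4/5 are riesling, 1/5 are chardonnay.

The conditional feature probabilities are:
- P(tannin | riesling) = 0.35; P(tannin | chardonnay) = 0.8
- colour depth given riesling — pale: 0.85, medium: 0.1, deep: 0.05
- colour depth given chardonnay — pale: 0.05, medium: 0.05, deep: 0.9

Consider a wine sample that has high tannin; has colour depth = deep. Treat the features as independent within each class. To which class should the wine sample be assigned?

chardonnay

riesling: 0.8 × 0.35 × 0.05 = 0.014
chardonnay: 0.2 × 0.8 × 0.9 = 0.144
Highest score → chardonnay.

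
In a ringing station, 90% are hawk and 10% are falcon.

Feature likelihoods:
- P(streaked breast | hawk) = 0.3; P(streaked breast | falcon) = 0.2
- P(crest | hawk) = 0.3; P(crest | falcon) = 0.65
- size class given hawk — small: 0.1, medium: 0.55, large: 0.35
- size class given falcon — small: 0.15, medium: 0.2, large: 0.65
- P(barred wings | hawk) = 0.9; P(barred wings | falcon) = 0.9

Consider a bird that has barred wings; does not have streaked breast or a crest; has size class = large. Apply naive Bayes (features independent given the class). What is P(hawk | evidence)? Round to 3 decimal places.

hawk: 0.9 × (1−0.3) × (1−0.3) × 0.35 × 0.9 = 0.138915
falcon: 0.1 × (1−0.2) × (1−0.65) × 0.65 × 0.9 = 0.01638
P(hawk | x) = 0.138915 / 0.155295 ≈ 0.895

0.895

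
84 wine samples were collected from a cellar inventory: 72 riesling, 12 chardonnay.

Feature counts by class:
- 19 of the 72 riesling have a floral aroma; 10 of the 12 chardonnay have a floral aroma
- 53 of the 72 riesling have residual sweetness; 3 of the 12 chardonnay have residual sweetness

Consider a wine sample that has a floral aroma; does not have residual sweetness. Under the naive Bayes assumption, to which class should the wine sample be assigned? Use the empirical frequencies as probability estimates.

chardonnay

riesling: (72/84) × (19/72) × (19/72) ≈ 0.0596892
chardonnay: (12/84) × (10/12) × (9/12) ≈ 0.0892857
Highest score → chardonnay.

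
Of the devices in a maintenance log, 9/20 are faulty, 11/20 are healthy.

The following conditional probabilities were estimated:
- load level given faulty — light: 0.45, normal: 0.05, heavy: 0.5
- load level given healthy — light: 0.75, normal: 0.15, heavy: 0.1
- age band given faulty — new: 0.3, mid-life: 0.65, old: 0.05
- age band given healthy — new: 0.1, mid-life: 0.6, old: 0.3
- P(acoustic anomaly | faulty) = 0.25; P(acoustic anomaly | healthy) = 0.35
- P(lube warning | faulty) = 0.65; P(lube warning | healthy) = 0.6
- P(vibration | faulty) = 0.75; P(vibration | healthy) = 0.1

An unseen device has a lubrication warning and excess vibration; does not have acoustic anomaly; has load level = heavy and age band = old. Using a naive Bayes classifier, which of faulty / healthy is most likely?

faulty: 0.45 × 0.5 × 0.05 × (1−0.25) × 0.65 × 0.75 = 0.00411328125
healthy: 0.55 × 0.1 × 0.3 × (1−0.35) × 0.6 × 0.1 = 0.0006435
Highest score → faulty.

faulty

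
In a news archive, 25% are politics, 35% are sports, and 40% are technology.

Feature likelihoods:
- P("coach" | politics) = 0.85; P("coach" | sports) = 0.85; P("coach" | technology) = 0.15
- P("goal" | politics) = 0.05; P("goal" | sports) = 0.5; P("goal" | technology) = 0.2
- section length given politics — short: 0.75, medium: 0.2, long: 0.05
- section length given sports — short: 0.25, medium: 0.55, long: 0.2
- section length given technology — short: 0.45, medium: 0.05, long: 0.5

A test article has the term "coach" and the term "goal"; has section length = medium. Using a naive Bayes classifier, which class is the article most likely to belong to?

politics: 0.25 × 0.85 × 0.05 × 0.2 = 0.002125
sports: 0.35 × 0.85 × 0.5 × 0.55 = 0.0818125
technology: 0.4 × 0.15 × 0.2 × 0.05 = 0.0006
Highest score → sports.

sports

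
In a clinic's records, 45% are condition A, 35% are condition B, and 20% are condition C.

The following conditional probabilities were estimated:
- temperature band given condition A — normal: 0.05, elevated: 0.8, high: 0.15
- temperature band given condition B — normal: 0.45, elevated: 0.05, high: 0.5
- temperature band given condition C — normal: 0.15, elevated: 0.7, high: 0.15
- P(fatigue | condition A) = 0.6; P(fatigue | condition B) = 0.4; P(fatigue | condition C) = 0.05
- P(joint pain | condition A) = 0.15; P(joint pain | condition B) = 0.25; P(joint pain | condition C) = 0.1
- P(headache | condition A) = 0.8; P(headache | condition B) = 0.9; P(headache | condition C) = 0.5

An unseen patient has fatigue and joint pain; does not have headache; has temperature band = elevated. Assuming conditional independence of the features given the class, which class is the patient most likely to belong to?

condition A

condition A: 0.45 × 0.8 × 0.6 × 0.15 × (1−0.8) = 0.00648
condition B: 0.35 × 0.05 × 0.4 × 0.25 × (1−0.9) = 0.000175
condition C: 0.2 × 0.7 × 0.05 × 0.1 × (1−0.5) = 0.00035
Highest score → condition A.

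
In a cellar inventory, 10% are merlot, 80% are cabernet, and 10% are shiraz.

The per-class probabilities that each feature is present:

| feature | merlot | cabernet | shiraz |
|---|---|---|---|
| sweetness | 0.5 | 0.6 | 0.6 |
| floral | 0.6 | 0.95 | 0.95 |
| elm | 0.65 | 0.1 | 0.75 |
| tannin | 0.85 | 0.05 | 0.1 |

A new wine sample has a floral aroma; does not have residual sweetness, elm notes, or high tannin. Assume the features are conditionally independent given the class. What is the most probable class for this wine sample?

cabernet

merlot: 0.1 × (1−0.5) × 0.6 × (1−0.65) × (1−0.85) = 0.001575
cabernet: 0.8 × (1−0.6) × 0.95 × (1−0.1) × (1−0.05) = 0.25992
shiraz: 0.1 × (1−0.6) × 0.95 × (1−0.75) × (1−0.1) = 0.00855
Highest score → cabernet.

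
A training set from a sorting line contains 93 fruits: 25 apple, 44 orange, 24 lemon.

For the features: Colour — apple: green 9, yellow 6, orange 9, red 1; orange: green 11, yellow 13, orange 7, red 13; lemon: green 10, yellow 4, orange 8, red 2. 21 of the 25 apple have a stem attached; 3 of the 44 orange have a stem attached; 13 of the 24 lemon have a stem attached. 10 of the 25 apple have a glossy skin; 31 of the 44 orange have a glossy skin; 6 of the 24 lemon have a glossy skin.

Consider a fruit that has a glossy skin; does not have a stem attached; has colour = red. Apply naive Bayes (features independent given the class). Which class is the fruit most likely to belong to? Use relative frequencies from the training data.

orange

apple: (25/93) × (1/25) × (4/25) × (10/25) ≈ 0.000688172
orange: (44/93) × (13/44) × (41/44) × (31/44) ≈ 0.09177
lemon: (24/93) × (2/24) × (11/24) × (6/24) ≈ 0.00246416
Highest score → orange.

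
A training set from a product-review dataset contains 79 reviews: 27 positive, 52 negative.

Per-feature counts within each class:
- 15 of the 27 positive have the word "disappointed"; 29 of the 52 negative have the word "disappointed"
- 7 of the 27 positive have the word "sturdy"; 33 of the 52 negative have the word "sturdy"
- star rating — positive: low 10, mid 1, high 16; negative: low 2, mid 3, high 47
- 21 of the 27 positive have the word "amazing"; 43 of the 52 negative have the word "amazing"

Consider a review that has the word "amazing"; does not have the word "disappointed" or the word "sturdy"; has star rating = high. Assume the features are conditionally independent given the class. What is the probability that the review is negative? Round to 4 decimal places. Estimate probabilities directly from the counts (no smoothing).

positive: (27/79) × (12/27) × (20/27) × (16/27) × (21/27) ≈ 0.05186
negative: (52/79) × (23/52) × (19/52) × (47/52) × (43/52) ≈ 0.079508
P(negative | x) = 0.079508 / 0.131368 ≈ 0.6052

0.6052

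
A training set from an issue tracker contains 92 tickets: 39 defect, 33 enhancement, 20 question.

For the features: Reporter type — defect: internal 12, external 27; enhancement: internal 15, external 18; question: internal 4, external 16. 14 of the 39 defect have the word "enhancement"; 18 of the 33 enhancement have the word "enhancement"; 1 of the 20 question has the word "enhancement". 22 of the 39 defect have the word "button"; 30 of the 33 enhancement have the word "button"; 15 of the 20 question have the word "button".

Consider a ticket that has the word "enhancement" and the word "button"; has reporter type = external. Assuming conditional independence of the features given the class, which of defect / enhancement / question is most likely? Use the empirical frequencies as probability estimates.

defect: (39/92) × (27/39) × (14/39) × (22/39) ≈ 0.0594289
enhancement: (33/92) × (18/33) × (18/33) × (30/33) ≈ 0.0970176
question: (20/92) × (16/20) × (1/20) × (15/20) ≈ 0.00652174
Highest score → enhancement.

enhancement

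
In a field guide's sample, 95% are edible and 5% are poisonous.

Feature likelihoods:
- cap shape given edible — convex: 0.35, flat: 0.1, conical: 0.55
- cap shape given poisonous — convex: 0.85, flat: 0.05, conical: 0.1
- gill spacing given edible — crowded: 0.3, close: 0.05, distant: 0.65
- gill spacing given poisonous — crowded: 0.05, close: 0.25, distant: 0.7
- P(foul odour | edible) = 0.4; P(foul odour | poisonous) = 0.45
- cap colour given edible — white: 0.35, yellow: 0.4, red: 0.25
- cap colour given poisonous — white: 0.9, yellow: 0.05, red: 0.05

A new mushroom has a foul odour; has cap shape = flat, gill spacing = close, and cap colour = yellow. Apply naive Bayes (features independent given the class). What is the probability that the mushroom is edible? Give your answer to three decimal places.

edible: 0.95 × 0.1 × 0.05 × 0.4 × 0.4 = 0.00076
poisonous: 0.05 × 0.05 × 0.25 × 0.45 × 0.05 = 0.0000140625
P(edible | x) = 0.00076 / 0.0007740625 ≈ 0.982

0.982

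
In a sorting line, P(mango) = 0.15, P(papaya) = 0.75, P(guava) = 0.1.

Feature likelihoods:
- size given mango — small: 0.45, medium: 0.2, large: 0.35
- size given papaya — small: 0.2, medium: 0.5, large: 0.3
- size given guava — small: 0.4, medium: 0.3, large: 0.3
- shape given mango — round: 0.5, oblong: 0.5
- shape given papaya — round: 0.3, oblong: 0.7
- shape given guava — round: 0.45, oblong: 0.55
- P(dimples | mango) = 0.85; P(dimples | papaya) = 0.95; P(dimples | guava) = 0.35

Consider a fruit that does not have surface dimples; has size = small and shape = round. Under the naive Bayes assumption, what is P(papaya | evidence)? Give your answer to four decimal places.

mango: 0.15 × 0.45 × 0.5 × (1−0.85) = 0.0050625
papaya: 0.75 × 0.2 × 0.3 × (1−0.95) = 0.00225
guava: 0.1 × 0.4 × 0.45 × (1−0.35) = 0.0117
P(papaya | x) = 0.00225 / 0.0190125 ≈ 0.1183

0.1183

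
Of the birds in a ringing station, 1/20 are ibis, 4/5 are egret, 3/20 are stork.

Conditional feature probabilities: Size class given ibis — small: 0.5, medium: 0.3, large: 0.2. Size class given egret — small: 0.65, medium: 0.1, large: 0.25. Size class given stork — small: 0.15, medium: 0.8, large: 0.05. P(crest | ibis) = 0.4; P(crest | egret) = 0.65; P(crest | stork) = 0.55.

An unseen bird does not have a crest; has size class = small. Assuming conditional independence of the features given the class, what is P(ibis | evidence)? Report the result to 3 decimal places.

0.072

ibis: 0.05 × 0.5 × (1−0.4) = 0.015
egret: 0.8 × 0.65 × (1−0.65) = 0.182
stork: 0.15 × 0.15 × (1−0.55) = 0.010125
P(ibis | x) = 0.015 / 0.207125 ≈ 0.072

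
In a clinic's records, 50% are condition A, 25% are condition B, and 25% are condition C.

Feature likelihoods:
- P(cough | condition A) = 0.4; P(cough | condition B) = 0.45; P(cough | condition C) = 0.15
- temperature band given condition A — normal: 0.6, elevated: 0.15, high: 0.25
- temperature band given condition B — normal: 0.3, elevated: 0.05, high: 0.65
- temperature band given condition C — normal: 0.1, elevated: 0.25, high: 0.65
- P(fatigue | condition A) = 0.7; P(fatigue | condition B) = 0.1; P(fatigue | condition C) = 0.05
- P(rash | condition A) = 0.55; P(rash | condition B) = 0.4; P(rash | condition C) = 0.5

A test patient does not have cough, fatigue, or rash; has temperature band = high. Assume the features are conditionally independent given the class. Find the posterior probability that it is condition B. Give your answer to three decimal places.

0.389

condition A: 0.5 × (1−0.4) × 0.25 × (1−0.7) × (1−0.55) = 0.010125
condition B: 0.25 × (1−0.45) × 0.65 × (1−0.1) × (1−0.4) = 0.0482625
condition C: 0.25 × (1−0.15) × 0.65 × (1−0.05) × (1−0.5) = 0.065609375
P(condition B | x) = 0.0482625 / 0.123996875 ≈ 0.389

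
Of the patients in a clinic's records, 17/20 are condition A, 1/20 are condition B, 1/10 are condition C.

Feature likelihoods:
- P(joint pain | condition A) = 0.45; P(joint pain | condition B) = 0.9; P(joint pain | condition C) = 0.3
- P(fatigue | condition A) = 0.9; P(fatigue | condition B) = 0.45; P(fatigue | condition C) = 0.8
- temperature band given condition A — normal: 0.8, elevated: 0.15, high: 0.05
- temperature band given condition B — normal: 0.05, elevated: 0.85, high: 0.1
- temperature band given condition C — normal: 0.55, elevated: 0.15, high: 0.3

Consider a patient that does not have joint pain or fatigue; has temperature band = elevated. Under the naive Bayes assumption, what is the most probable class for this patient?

condition A: 0.85 × (1−0.45) × (1−0.9) × 0.15 = 0.0070125
condition B: 0.05 × (1−0.9) × (1−0.45) × 0.85 = 0.0023375
condition C: 0.1 × (1−0.3) × (1−0.8) × 0.15 = 0.0021
Highest score → condition A.

condition A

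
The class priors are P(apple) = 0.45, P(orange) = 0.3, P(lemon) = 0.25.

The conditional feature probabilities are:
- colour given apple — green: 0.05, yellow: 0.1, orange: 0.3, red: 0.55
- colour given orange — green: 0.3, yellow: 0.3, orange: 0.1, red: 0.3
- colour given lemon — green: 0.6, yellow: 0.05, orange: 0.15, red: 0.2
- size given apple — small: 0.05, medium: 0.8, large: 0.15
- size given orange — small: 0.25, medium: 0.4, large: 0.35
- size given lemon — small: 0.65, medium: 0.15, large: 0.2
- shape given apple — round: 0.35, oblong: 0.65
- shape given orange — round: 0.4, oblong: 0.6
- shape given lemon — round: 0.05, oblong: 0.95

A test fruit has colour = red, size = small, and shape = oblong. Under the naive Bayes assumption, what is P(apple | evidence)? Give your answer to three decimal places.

apple: 0.45 × 0.55 × 0.05 × 0.65 = 0.00804375
orange: 0.3 × 0.3 × 0.25 × 0.6 = 0.0135
lemon: 0.25 × 0.2 × 0.65 × 0.95 = 0.030875
P(apple | x) = 0.00804375 / 0.05241875 ≈ 0.153

0.153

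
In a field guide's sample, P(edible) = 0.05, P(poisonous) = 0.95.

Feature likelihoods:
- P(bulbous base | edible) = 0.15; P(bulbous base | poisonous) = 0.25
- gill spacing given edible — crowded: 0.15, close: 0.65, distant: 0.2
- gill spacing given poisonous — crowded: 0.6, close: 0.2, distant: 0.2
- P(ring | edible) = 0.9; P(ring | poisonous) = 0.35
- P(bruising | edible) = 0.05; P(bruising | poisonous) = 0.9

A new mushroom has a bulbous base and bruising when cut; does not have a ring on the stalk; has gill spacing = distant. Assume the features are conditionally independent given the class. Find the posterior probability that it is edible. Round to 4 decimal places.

0.0003

edible: 0.05 × 0.15 × 0.2 × (1−0.9) × 0.05 = 0.0000075
poisonous: 0.95 × 0.25 × 0.2 × (1−0.35) × 0.9 = 0.0277875
P(edible | x) = 0.0000075 / 0.027795 ≈ 0.0003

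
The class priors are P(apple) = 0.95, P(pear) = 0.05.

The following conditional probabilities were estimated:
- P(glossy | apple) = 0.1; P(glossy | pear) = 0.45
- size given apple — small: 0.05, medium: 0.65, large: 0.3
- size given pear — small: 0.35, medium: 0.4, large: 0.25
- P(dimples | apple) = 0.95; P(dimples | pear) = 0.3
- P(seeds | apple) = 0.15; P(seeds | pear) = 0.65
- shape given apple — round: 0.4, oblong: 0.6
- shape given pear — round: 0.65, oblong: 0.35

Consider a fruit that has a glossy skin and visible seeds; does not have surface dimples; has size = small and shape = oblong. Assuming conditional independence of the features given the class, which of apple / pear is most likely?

apple: 0.95 × 0.1 × 0.05 × (1−0.95) × 0.15 × 0.6 = 0.000021375
pear: 0.05 × 0.45 × 0.35 × (1−0.3) × 0.65 × 0.35 = 0.00125409375
Highest score → pear.

pear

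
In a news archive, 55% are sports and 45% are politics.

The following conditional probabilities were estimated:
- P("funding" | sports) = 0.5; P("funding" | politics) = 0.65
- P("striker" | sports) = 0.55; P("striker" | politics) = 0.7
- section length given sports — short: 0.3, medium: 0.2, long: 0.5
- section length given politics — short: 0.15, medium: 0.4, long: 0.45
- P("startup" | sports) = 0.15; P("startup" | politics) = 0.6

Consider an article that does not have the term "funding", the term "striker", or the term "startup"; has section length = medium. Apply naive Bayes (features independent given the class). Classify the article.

sports

sports: 0.55 × (1−0.5) × (1−0.55) × 0.2 × (1−0.15) = 0.0210375
politics: 0.45 × (1−0.65) × (1−0.7) × 0.4 × (1−0.6) = 0.00756
Highest score → sports.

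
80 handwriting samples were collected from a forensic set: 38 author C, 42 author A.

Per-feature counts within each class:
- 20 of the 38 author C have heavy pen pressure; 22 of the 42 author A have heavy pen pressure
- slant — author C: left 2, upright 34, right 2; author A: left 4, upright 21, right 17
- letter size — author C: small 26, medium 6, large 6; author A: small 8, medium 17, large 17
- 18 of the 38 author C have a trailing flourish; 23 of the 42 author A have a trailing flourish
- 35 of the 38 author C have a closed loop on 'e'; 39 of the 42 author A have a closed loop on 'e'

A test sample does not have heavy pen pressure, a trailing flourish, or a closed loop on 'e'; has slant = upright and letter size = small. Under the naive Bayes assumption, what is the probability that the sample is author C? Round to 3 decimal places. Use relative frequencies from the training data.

author C: (38/80) × (18/38) × (34/38) × (26/38) × (20/38) × (3/38) ≈ 0.00572337
author A: (42/80) × (20/42) × (21/42) × (8/42) × (19/42) × (3/42) ≈ 0.000769355
P(author C | x) = 0.00572337 / 0.006492725 ≈ 0.882

0.882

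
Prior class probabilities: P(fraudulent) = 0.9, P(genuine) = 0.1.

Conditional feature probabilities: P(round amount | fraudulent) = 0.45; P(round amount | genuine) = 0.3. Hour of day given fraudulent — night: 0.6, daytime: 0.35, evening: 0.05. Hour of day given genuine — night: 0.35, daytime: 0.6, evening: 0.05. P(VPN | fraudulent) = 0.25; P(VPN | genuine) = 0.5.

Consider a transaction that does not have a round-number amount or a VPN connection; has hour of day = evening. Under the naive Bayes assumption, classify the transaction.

fraudulent

fraudulent: 0.9 × (1−0.45) × 0.05 × (1−0.25) = 0.0185625
genuine: 0.1 × (1−0.3) × 0.05 × (1−0.5) = 0.00175
Highest score → fraudulent.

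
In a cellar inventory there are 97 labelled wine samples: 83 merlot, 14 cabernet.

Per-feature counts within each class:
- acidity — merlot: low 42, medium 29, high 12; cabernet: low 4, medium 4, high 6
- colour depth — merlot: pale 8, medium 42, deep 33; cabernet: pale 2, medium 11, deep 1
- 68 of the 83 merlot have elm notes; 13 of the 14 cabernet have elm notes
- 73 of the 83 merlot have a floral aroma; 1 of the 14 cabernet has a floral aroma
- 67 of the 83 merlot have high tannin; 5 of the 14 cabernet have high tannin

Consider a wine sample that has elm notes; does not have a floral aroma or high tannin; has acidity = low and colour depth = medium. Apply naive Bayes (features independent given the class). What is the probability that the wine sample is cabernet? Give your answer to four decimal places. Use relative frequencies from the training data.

0.8116

merlot: (83/97) × (42/83) × (42/83) × (68/83) × (10/83) × (16/83) ≈ 0.00416911
cabernet: (14/97) × (4/14) × (11/14) × (13/14) × (13/14) × (9/14) ≈ 0.0179597
P(cabernet | x) = 0.0179597 / 0.02212881 ≈ 0.8116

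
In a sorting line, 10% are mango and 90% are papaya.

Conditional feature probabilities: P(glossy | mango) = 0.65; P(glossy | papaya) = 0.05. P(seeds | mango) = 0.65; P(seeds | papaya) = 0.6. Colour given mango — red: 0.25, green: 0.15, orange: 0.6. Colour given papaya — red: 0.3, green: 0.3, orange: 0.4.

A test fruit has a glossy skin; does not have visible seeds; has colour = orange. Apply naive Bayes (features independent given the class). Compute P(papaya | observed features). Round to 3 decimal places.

mango: 0.1 × 0.65 × (1−0.65) × 0.6 = 0.01365
papaya: 0.9 × 0.05 × (1−0.6) × 0.4 = 0.0072
P(papaya | x) = 0.0072 / 0.02085 ≈ 0.345

0.345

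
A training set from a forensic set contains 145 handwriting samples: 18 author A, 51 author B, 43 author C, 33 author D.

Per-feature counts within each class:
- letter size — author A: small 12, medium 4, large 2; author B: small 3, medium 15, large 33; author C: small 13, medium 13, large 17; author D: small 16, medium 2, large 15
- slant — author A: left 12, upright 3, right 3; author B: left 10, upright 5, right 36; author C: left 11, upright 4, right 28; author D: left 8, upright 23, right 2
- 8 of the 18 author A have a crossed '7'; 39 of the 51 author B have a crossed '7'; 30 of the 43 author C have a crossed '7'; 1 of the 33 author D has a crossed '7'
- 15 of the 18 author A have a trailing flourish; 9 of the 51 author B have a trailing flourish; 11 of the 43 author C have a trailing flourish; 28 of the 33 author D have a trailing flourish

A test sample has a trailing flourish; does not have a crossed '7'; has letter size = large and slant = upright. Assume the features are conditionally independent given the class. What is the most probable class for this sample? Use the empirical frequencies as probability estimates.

author D

author A: (18/145) × (2/18) × (3/18) × (10/18) × (15/18) ≈ 0.00106428
author B: (51/145) × (33/51) × (5/51) × (12/51) × (9/51) ≈ 0.000926465
author C: (43/145) × (17/43) × (4/43) × (13/43) × (11/43) ≈ 0.000843474
author D: (33/145) × (15/33) × (23/33) × (32/33) × (28/33) ≈ 0.0593222
Highest score → author D.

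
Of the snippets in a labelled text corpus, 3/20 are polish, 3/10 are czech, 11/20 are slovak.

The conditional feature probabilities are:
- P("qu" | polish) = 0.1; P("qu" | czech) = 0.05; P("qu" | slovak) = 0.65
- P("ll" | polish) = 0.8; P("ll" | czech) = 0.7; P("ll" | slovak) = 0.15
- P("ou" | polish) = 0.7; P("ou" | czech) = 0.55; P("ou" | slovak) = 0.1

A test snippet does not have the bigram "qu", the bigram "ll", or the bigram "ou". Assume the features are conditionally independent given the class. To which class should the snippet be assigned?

polish: 0.15 × (1−0.1) × (1−0.8) × (1−0.7) = 0.0081
czech: 0.3 × (1−0.05) × (1−0.7) × (1−0.55) = 0.038475
slovak: 0.55 × (1−0.65) × (1−0.15) × (1−0.1) = 0.1472625
Highest score → slovak.

slovak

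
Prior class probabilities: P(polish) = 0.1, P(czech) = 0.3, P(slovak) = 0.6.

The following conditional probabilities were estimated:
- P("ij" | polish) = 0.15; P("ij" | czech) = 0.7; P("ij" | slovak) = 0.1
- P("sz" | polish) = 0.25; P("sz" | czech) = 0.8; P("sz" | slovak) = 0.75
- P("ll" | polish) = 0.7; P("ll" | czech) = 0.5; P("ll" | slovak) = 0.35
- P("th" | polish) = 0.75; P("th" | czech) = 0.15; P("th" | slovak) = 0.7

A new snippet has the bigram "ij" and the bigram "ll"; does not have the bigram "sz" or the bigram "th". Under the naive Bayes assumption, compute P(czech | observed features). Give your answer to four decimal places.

0.8344

polish: 0.1 × 0.15 × (1−0.25) × 0.7 × (1−0.75) = 0.00196875
czech: 0.3 × 0.7 × (1−0.8) × 0.5 × (1−0.15) = 0.01785
slovak: 0.6 × 0.1 × (1−0.75) × 0.35 × (1−0.7) = 0.001575
P(czech | x) = 0.01785 / 0.02139375 ≈ 0.8344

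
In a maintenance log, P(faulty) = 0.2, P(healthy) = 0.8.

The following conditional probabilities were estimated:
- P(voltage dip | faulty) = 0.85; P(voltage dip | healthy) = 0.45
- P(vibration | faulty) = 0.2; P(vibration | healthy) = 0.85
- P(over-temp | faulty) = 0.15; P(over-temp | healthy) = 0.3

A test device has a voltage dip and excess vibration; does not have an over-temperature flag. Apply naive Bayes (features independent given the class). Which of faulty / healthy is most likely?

faulty: 0.2 × 0.85 × 0.2 × (1−0.15) = 0.0289
healthy: 0.8 × 0.45 × 0.85 × (1−0.3) = 0.2142
Highest score → healthy.

healthy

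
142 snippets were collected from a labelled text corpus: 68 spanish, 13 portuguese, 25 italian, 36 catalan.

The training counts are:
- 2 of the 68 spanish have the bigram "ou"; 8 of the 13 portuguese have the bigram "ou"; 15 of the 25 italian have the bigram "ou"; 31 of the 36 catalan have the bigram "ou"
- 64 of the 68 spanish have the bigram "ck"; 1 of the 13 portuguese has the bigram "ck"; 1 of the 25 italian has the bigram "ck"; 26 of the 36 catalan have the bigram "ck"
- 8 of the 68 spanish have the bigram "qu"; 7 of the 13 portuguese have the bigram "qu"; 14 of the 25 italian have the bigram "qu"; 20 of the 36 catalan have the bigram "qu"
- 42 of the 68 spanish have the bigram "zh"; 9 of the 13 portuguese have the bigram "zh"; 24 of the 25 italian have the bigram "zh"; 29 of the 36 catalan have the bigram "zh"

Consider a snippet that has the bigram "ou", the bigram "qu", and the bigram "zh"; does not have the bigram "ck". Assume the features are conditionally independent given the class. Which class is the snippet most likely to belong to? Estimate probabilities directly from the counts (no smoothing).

spanish: (68/142) × (2/68) × (4/68) × (8/68) × (42/68) ≈ 0.0000602025
portuguese: (13/142) × (8/13) × (12/13) × (7/13) × (9/13) ≈ 0.0193862
italian: (25/142) × (15/25) × (24/25) × (14/25) × (24/25) ≈ 0.0545172
catalan: (36/142) × (31/36) × (10/36) × (20/36) × (29/36) ≈ 0.027139
Highest score → italian.

italian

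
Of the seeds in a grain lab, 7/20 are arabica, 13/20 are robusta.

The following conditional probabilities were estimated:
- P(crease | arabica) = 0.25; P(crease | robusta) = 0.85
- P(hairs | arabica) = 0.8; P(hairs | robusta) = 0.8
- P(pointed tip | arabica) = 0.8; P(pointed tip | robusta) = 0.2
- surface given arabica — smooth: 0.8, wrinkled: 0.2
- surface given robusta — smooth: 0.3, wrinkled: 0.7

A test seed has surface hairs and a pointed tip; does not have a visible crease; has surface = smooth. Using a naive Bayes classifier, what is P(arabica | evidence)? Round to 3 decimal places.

0.966

arabica: 0.35 × (1−0.25) × 0.8 × 0.8 × 0.8 = 0.1344
robusta: 0.65 × (1−0.85) × 0.8 × 0.2 × 0.3 = 0.00468
P(arabica | x) = 0.1344 / 0.13908 ≈ 0.966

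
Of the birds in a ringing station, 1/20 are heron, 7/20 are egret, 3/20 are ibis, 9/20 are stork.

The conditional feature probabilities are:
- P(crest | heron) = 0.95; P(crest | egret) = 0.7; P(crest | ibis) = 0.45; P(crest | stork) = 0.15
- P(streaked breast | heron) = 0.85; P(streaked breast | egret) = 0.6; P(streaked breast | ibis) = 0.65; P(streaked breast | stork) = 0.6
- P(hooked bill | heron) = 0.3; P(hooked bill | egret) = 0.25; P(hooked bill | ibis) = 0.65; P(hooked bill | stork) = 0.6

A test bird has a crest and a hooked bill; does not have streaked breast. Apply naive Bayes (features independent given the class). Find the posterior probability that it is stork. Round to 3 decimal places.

heron: 0.05 × 0.95 × (1−0.85) × 0.3 = 0.0021375
egret: 0.35 × 0.7 × (1−0.6) × 0.25 = 0.0245
ibis: 0.15 × 0.45 × (1−0.65) × 0.65 = 0.01535625
stork: 0.45 × 0.15 × (1−0.6) × 0.6 = 0.0162
P(stork | x) = 0.0162 / 0.05819375 ≈ 0.278

0.278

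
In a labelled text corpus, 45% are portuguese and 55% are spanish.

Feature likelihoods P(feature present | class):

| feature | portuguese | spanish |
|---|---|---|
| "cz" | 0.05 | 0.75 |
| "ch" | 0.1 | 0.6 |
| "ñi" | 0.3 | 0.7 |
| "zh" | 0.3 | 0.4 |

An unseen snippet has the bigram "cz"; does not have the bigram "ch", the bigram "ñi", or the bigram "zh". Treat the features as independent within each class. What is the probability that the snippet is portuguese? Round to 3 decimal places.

0.250

portuguese: 0.45 × 0.05 × (1−0.1) × (1−0.3) × (1−0.3) = 0.0099225
spanish: 0.55 × 0.75 × (1−0.6) × (1−0.7) × (1−0.4) = 0.0297
P(portuguese | x) = 0.0099225 / 0.0396225 ≈ 0.250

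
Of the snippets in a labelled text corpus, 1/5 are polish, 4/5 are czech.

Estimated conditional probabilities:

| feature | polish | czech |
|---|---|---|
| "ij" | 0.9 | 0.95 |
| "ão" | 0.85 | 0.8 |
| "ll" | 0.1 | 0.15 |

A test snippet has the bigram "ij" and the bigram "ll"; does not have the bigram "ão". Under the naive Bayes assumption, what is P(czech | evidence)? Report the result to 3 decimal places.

0.894

polish: 0.2 × 0.9 × (1−0.85) × 0.1 = 0.0027
czech: 0.8 × 0.95 × (1−0.8) × 0.15 = 0.0228
P(czech | x) = 0.0228 / 0.0255 ≈ 0.894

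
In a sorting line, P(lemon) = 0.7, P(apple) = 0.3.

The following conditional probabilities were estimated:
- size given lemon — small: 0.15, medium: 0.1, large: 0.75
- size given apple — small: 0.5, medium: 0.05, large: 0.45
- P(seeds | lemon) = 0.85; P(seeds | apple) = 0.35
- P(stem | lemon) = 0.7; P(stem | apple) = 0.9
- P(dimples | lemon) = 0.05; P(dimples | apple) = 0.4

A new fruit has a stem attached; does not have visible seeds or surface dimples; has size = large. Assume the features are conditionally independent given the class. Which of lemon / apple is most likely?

lemon: 0.7 × 0.75 × (1−0.85) × 0.7 × (1−0.05) = 0.05236875
apple: 0.3 × 0.45 × (1−0.35) × 0.9 × (1−0.4) = 0.047385
Highest score → lemon.

lemon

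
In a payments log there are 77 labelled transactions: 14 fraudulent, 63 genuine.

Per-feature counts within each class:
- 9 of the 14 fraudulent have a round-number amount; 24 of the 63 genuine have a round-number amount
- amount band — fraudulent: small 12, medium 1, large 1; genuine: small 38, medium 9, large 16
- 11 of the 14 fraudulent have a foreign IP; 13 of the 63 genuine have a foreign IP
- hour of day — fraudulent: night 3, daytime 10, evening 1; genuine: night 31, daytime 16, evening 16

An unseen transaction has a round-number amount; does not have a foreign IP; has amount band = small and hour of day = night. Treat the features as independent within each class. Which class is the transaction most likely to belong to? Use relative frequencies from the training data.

fraudulent: (14/77) × (9/14) × (12/14) × (3/14) × (3/14) ≈ 0.00460036
genuine: (63/77) × (24/63) × (38/63) × (50/63) × (31/63) ≈ 0.07342
Highest score → genuine.

genuine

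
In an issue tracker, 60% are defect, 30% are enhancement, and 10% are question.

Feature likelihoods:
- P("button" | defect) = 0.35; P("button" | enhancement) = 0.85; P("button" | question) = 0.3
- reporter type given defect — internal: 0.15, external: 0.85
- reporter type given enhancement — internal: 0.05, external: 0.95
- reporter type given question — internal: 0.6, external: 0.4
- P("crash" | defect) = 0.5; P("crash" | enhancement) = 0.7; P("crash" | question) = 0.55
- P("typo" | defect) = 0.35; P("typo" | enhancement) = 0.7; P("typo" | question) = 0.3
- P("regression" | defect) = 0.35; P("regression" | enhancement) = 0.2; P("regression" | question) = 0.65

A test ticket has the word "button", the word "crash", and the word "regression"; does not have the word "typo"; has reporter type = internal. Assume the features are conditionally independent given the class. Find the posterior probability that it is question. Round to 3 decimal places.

0.522

defect: 0.6 × 0.35 × 0.15 × 0.5 × (1−0.35) × 0.35 = 0.003583125
enhancement: 0.3 × 0.85 × 0.05 × 0.7 × (1−0.7) × 0.2 = 0.0005355
question: 0.1 × 0.3 × 0.6 × 0.55 × (1−0.3) × 0.65 = 0.0045045
P(question | x) = 0.0045045 / 0.008623125 ≈ 0.522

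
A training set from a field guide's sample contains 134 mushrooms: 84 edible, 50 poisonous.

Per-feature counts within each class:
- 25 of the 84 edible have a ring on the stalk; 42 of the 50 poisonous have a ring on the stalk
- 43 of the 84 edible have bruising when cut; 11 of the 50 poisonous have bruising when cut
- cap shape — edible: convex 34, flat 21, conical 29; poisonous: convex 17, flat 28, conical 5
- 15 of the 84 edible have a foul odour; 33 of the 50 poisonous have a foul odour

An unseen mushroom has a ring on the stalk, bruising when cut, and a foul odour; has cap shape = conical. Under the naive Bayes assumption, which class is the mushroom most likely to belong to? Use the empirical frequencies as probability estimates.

edible

edible: (84/134) × (25/84) × (43/84) × (29/84) × (15/84) ≈ 0.00588783
poisonous: (50/134) × (42/50) × (11/50) × (5/50) × (33/50) ≈ 0.00455104
Highest score → edible.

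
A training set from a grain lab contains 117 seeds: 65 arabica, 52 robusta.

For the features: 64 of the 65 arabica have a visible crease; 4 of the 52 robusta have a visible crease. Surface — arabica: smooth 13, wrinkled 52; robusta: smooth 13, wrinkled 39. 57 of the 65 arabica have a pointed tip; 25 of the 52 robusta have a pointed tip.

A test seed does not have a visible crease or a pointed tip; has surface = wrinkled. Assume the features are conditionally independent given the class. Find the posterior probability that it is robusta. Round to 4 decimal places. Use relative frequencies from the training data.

arabica: (65/117) × (1/65) × (52/65) × (8/65) ≈ 0.000841552
robusta: (52/117) × (48/52) × (39/52) × (27/52) ≈ 0.159763
P(robusta | x) = 0.159763 / 0.160604552 ≈ 0.9948

0.9948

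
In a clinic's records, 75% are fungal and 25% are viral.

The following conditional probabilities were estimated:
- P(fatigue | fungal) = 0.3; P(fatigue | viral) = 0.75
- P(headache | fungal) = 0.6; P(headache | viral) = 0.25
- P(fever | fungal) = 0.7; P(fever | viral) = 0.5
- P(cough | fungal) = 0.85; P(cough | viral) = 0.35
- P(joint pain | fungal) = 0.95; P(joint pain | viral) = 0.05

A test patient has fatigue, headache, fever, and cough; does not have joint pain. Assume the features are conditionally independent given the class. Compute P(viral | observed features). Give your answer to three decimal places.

0.660

fungal: 0.75 × 0.3 × 0.6 × 0.7 × 0.85 × (1−0.95) = 0.00401625
viral: 0.25 × 0.75 × 0.25 × 0.5 × 0.35 × (1−0.05) = 0.00779296875
P(viral | x) = 0.00779296875 / 0.01180921875 ≈ 0.660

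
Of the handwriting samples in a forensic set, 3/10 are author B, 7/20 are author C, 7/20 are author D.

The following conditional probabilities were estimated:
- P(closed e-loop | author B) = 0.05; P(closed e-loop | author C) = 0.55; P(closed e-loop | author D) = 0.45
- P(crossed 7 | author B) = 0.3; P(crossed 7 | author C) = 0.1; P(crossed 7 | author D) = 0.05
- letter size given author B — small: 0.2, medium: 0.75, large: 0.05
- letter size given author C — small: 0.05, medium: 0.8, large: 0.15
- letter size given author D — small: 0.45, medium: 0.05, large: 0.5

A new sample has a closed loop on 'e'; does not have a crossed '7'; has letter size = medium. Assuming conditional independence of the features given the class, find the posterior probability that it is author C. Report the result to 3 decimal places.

author B: 0.3 × 0.05 × (1−0.3) × 0.75 = 0.007875
author C: 0.35 × 0.55 × (1−0.1) × 0.8 = 0.1386
author D: 0.35 × 0.45 × (1−0.05) × 0.05 = 0.00748125
P(author C | x) = 0.1386 / 0.15395625 ≈ 0.900

0.900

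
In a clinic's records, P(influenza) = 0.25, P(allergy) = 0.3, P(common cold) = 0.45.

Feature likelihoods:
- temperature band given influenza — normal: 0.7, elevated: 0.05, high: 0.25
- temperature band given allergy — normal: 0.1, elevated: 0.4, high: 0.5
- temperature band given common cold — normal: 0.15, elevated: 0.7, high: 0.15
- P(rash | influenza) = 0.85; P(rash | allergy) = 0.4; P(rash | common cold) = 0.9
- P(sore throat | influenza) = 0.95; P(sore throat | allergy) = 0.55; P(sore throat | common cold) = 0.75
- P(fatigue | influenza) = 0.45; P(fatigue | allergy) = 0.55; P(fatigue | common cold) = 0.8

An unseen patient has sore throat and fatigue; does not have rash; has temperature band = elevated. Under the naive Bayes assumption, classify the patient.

influenza: 0.25 × 0.05 × (1−0.85) × 0.95 × 0.45 = 0.0008015625
allergy: 0.3 × 0.4 × (1−0.4) × 0.55 × 0.55 = 0.02178
common cold: 0.45 × 0.7 × (1−0.9) × 0.75 × 0.8 = 0.0189
Highest score → allergy.

allergy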